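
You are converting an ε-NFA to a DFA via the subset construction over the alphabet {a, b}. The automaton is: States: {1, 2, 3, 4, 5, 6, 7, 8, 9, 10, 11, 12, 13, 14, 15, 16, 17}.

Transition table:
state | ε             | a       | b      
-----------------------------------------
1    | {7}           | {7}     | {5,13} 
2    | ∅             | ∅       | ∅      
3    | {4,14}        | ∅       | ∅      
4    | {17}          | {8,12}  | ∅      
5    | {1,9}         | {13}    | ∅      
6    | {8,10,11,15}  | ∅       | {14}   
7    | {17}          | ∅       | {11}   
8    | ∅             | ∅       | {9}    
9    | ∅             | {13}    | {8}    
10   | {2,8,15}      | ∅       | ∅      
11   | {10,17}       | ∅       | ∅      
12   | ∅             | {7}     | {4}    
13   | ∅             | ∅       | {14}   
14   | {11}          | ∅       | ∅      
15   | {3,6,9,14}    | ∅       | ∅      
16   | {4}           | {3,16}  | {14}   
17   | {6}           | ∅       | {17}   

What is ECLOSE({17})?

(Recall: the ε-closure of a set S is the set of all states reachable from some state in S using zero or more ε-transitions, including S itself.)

{2, 3, 4, 6, 8, 9, 10, 11, 14, 15, 17}

Start with {17}.
From 17 via ε: add 6.
From 6 via ε: add 8, 10, 11, 15.
From 10 via ε: add 2.
From 15 via ε: add 3, 9, 14.
From 3 via ε: add 4.
No new states can be added; the closed set is {2, 3, 4, 6, 8, 9, 10, 11, 14, 15, 17}.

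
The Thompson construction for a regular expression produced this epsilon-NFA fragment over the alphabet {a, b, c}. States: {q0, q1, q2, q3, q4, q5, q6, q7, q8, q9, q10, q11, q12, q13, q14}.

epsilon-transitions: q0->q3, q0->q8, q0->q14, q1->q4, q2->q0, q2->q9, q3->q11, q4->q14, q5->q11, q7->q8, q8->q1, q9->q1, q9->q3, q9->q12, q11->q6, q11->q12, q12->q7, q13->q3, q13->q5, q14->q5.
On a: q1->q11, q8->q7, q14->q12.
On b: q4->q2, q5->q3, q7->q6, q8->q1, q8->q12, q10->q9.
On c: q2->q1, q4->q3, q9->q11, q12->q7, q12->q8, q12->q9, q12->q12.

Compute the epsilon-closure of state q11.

{q1, q4, q5, q6, q7, q8, q11, q12, q14}

Start with {q11}.
From q11 via epsilon: add q6, q12.
From q12 via epsilon: add q7.
From q7 via epsilon: add q8.
From q8 via epsilon: add q1.
From q1 via epsilon: add q4.
From q4 via epsilon: add q14.
From q14 via epsilon: add q5.
No new states can be added; the closed set is {q1, q4, q5, q6, q7, q8, q11, q12, q14}.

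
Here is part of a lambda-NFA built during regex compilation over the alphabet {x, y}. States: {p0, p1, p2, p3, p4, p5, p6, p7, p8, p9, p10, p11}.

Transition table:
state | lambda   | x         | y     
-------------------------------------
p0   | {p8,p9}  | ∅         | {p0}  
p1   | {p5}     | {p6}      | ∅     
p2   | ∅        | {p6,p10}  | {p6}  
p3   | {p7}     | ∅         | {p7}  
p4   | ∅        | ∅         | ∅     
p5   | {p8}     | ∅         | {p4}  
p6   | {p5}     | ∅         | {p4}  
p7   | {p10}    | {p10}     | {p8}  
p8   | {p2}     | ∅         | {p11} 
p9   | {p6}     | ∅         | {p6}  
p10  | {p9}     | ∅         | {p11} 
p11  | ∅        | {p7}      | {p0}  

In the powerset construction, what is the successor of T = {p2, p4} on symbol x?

p2 on x → {p6, p10}.
No x-transition from p4.
Union after reading x: {p6, p10}.
Now take the lambda-closure:
From p6 via lambda: add p5.
From p10 via lambda: add p9.
From p5 via lambda: add p8.
From p8 via lambda: add p2.
No new states can be added; the closed set is {p2, p5, p6, p8, p9, p10}.

{p2, p5, p6, p8, p9, p10}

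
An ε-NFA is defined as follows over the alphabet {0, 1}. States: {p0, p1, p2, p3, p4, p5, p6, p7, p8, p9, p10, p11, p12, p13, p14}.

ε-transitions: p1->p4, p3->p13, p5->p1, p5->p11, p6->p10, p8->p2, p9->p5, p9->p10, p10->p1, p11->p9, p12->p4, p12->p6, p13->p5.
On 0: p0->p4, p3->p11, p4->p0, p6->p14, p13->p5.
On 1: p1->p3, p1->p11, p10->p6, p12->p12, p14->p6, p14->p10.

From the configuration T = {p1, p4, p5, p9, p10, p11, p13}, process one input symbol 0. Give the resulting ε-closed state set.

p4 on 0 → {p0}.
p13 on 0 → {p5}.
No 0-transition from p1, p5, p9, p10, p11.
Union after reading 0: {p0, p5}.
Now take the ε-closure:
From p5 via ε: add p1, p11.
From p1 via ε: add p4.
From p11 via ε: add p9.
From p9 via ε: add p10.
No new states can be added; the closed set is {p0, p1, p4, p5, p9, p10, p11}.

{p0, p1, p4, p5, p9, p10, p11}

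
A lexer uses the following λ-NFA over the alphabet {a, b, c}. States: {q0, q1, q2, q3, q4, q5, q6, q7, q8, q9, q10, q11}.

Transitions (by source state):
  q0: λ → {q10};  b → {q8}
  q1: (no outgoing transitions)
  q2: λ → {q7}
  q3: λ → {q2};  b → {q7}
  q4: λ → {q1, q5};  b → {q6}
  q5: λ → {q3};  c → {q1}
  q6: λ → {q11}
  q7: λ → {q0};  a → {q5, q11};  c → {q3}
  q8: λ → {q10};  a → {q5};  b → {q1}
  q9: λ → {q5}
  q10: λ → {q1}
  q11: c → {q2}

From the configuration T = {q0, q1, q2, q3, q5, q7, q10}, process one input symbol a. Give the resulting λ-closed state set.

{q0, q1, q2, q3, q5, q7, q10, q11}

q7 on a → {q5, q11}.
No a-transition from q0, q1, q2, q3, q5, q10.
Union after reading a: {q5, q11}.
Now take the λ-closure:
From q5 via λ: add q3.
From q3 via λ: add q2.
From q2 via λ: add q7.
From q7 via λ: add q0.
From q0 via λ: add q10.
From q10 via λ: add q1.
No new states can be added; the closed set is {q0, q1, q2, q3, q5, q7, q10, q11}.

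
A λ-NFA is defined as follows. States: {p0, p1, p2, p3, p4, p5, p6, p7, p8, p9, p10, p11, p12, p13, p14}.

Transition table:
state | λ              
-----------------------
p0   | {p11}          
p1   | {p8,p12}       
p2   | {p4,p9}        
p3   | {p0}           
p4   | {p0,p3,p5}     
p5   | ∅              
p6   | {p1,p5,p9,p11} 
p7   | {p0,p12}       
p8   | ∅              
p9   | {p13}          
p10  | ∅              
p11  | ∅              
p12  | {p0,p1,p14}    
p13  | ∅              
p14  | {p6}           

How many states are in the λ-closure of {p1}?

Start with {p1}.
From p1 via λ: add p8, p12.
From p12 via λ: add p0, p14.
From p0 via λ: add p11.
From p14 via λ: add p6.
From p6 via λ: add p5, p9.
From p9 via λ: add p13.
λ-closure = {p0, p1, p5, p6, p8, p9, p11, p12, p13, p14}, which has 10 states.

10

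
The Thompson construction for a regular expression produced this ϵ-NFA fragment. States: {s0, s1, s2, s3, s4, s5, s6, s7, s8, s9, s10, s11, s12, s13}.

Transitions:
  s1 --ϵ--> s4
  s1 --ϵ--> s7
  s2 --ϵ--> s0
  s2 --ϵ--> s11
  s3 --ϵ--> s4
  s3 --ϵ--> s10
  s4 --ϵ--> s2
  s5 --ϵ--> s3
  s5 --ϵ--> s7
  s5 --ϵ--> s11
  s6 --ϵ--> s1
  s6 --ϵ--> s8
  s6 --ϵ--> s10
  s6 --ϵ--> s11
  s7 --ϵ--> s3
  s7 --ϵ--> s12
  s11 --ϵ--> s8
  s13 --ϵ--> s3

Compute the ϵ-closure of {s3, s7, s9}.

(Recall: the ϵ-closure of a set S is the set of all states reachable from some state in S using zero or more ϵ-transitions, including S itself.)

Start with {s3, s7, s9}.
From s3 via ϵ: add s4, s10.
From s7 via ϵ: add s12.
From s4 via ϵ: add s2.
From s2 via ϵ: add s0, s11.
From s11 via ϵ: add s8.
No new states can be added; the closed set is {s0, s2, s3, s4, s7, s8, s9, s10, s11, s12}.

{s0, s2, s3, s4, s7, s8, s9, s10, s11, s12}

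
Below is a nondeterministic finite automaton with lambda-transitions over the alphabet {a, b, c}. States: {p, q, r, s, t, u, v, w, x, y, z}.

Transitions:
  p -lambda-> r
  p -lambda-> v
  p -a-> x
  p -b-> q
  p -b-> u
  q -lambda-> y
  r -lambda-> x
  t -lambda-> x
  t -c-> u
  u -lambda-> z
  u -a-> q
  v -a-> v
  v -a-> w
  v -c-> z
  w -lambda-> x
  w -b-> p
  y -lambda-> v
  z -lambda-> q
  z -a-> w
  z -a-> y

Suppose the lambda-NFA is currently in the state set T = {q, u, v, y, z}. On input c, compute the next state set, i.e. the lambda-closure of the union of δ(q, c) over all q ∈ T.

{q, v, y, z}

v on c → {z}.
No c-transition from q, u, y, z.
Union after reading c: {z}.
Now take the lambda-closure:
From z via lambda: add q.
From q via lambda: add y.
From y via lambda: add v.
No new states can be added; the closed set is {q, v, y, z}.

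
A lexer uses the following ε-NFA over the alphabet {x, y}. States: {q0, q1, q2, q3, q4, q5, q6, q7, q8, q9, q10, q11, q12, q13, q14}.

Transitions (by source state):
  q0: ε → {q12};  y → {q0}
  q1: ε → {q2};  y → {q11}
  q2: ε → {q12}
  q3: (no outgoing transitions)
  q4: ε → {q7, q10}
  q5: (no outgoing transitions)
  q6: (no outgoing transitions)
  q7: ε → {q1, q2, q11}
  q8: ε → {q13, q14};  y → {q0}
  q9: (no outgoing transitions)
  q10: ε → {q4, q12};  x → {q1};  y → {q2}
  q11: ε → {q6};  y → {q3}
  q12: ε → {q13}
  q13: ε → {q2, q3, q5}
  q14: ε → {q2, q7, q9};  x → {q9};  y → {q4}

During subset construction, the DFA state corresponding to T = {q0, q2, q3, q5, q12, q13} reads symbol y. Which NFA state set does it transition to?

q0 on y → {q0}.
No y-transition from q2, q3, q5, q12, q13.
Union after reading y: {q0}.
Now take the ε-closure:
From q0 via ε: add q12.
From q12 via ε: add q13.
From q13 via ε: add q2, q3, q5.
No new states can be added; the closed set is {q0, q2, q3, q5, q12, q13}.

{q0, q2, q3, q5, q12, q13}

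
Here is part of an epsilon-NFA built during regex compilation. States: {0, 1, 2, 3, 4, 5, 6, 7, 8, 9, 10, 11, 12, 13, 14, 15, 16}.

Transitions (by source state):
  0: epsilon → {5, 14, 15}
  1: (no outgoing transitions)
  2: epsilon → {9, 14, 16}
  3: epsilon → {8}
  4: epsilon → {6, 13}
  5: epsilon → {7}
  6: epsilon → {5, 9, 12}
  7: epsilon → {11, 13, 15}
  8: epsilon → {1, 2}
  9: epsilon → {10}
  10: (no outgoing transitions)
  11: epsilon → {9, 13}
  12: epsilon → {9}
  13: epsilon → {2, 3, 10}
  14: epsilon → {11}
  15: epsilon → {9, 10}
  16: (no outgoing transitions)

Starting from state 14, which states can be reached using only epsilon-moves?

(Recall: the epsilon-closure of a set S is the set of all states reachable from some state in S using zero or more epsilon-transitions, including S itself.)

Start with {14}.
From 14 via epsilon: add 11.
From 11 via epsilon: add 9, 13.
From 9 via epsilon: add 10.
From 13 via epsilon: add 2, 3.
From 2 via epsilon: add 16.
From 3 via epsilon: add 8.
From 8 via epsilon: add 1.
No new states can be added; the closed set is {1, 2, 3, 8, 9, 10, 11, 13, 14, 16}.

{1, 2, 3, 8, 9, 10, 11, 13, 14, 16}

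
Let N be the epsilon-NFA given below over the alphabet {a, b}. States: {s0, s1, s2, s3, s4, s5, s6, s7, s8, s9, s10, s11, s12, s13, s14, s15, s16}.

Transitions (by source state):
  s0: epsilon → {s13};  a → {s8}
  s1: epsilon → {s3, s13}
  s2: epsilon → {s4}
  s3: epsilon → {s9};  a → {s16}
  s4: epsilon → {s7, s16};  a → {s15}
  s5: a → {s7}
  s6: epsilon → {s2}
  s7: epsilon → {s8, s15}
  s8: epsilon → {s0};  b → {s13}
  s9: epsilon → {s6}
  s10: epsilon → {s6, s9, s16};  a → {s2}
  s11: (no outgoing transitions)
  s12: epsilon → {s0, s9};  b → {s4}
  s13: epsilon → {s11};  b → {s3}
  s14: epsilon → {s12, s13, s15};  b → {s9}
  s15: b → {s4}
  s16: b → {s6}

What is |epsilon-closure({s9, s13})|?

Start with {s9, s13}.
From s9 via epsilon: add s6.
From s13 via epsilon: add s11.
From s6 via epsilon: add s2.
From s2 via epsilon: add s4.
From s4 via epsilon: add s7, s16.
From s7 via epsilon: add s8, s15.
From s8 via epsilon: add s0.
epsilon-closure = {s0, s2, s4, s6, s7, s8, s9, s11, s13, s15, s16}, which has 11 states.

11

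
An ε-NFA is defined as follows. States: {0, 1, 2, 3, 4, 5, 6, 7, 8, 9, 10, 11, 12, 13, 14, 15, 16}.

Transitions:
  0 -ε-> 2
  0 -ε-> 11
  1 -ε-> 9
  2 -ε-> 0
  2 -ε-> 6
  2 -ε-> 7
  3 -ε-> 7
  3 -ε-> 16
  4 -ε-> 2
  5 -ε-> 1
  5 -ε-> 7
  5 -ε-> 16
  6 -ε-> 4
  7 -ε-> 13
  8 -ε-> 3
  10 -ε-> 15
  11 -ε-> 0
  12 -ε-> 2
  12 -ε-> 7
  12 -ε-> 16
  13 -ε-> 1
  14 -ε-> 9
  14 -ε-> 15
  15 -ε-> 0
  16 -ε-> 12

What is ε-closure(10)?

{0, 1, 2, 4, 6, 7, 9, 10, 11, 13, 15}

Start with {10}.
From 10 via ε: add 15.
From 15 via ε: add 0.
From 0 via ε: add 2, 11.
From 2 via ε: add 6, 7.
From 6 via ε: add 4.
From 7 via ε: add 13.
From 13 via ε: add 1.
From 1 via ε: add 9.
No new states can be added; the closed set is {0, 1, 2, 4, 6, 7, 9, 10, 11, 13, 15}.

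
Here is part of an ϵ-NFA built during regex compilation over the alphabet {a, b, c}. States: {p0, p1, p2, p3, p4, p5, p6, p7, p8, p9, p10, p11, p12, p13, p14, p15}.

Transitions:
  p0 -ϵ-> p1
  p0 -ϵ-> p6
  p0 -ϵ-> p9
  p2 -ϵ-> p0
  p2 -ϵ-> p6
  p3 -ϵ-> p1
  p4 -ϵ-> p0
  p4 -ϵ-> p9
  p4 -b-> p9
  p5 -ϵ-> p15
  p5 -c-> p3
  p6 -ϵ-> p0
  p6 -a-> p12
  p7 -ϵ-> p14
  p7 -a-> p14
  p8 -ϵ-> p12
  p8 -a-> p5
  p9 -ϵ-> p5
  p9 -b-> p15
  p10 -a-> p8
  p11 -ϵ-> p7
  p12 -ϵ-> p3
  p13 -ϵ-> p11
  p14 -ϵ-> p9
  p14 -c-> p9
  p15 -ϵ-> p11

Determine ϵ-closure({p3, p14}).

Start with {p3, p14}.
From p3 via ϵ: add p1.
From p14 via ϵ: add p9.
From p9 via ϵ: add p5.
From p5 via ϵ: add p15.
From p15 via ϵ: add p11.
From p11 via ϵ: add p7.
No new states can be added; the closed set is {p1, p3, p5, p7, p9, p11, p14, p15}.

{p1, p3, p5, p7, p9, p11, p14, p15}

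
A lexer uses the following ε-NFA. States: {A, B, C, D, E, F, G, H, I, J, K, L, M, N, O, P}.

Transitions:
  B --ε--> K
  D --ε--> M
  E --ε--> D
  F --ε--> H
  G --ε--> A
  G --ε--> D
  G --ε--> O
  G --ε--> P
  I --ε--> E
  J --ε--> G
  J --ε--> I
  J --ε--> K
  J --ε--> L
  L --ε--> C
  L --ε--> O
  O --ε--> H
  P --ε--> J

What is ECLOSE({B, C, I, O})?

{B, C, D, E, H, I, K, M, O}

Start with {B, C, I, O}.
From B via ε: add K.
From I via ε: add E.
From O via ε: add H.
From E via ε: add D.
From D via ε: add M.
No new states can be added; the closed set is {B, C, D, E, H, I, K, M, O}.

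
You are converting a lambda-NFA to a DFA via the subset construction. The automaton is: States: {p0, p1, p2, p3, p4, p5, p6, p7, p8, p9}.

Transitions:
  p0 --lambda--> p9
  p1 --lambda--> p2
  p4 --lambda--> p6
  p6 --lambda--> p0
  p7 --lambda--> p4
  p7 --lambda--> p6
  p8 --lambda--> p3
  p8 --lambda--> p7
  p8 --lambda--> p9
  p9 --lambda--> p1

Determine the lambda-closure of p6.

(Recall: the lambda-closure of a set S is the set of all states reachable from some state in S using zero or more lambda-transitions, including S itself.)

{p0, p1, p2, p6, p9}

Start with {p6}.
From p6 via lambda: add p0.
From p0 via lambda: add p9.
From p9 via lambda: add p1.
From p1 via lambda: add p2.
No new states can be added; the closed set is {p0, p1, p2, p6, p9}.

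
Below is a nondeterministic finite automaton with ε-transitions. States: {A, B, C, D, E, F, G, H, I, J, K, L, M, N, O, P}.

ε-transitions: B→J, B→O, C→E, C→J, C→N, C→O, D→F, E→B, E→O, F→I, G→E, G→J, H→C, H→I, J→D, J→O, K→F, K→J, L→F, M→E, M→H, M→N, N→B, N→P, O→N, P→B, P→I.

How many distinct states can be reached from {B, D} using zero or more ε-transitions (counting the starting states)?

8

Start with {B, D}.
From B via ε: add J, O.
From D via ε: add F.
From F via ε: add I.
From O via ε: add N.
From N via ε: add P.
ε-closure = {B, D, F, I, J, N, O, P}, which has 8 states.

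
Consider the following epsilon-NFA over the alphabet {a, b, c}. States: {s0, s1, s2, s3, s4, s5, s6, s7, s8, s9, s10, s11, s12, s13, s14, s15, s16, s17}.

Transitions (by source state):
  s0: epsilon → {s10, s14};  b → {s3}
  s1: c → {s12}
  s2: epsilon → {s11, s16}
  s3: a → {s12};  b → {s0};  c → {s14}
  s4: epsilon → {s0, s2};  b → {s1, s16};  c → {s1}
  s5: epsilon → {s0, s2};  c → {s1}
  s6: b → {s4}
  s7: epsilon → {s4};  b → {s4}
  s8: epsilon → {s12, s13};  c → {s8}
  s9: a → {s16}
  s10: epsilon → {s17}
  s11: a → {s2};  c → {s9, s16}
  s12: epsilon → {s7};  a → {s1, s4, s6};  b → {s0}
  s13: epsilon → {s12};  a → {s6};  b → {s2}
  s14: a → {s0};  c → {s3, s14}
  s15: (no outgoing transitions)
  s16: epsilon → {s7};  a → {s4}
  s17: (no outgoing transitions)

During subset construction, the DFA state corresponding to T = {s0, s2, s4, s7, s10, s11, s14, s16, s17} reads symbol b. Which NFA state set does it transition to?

{s0, s1, s2, s3, s4, s7, s10, s11, s14, s16, s17}

s0 on b → {s3}.
s4 on b → {s1, s16}.
s7 on b → {s4}.
No b-transition from s2, s10, s11, s14, s16, s17.
Union after reading b: {s1, s3, s4, s16}.
Now take the epsilon-closure:
From s4 via epsilon: add s0, s2.
From s16 via epsilon: add s7.
From s0 via epsilon: add s10, s14.
From s2 via epsilon: add s11.
From s10 via epsilon: add s17.
No new states can be added; the closed set is {s0, s1, s2, s3, s4, s7, s10, s11, s14, s16, s17}.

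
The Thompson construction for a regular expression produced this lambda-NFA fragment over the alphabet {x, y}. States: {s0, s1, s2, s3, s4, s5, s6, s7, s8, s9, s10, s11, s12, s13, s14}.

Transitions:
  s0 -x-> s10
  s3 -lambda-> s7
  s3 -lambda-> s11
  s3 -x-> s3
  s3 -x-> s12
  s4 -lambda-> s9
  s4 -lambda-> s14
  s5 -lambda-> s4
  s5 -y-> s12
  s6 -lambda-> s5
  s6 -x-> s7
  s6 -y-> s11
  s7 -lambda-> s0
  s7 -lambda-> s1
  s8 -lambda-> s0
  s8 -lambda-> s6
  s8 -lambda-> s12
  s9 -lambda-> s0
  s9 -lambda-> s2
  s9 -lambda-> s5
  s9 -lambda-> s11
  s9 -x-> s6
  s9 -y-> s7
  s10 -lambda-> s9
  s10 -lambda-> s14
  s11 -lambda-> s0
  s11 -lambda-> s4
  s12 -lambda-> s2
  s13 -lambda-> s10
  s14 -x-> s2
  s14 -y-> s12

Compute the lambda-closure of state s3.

Start with {s3}.
From s3 via lambda: add s7, s11.
From s7 via lambda: add s0, s1.
From s11 via lambda: add s4.
From s4 via lambda: add s9, s14.
From s9 via lambda: add s2, s5.
No new states can be added; the closed set is {s0, s1, s2, s3, s4, s5, s7, s9, s11, s14}.

{s0, s1, s2, s3, s4, s5, s7, s9, s11, s14}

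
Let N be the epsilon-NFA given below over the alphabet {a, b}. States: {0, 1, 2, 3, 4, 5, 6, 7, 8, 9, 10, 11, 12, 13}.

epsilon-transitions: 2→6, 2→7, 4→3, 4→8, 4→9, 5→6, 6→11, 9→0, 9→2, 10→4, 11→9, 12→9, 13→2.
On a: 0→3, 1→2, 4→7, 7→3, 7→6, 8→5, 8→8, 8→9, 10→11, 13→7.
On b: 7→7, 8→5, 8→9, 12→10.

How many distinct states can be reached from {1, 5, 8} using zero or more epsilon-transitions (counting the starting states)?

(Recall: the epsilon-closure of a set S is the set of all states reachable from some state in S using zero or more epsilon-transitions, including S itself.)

9

Start with {1, 5, 8}.
From 5 via epsilon: add 6.
From 6 via epsilon: add 11.
From 11 via epsilon: add 9.
From 9 via epsilon: add 0, 2.
From 2 via epsilon: add 7.
epsilon-closure = {0, 1, 2, 5, 6, 7, 8, 9, 11}, which has 9 states.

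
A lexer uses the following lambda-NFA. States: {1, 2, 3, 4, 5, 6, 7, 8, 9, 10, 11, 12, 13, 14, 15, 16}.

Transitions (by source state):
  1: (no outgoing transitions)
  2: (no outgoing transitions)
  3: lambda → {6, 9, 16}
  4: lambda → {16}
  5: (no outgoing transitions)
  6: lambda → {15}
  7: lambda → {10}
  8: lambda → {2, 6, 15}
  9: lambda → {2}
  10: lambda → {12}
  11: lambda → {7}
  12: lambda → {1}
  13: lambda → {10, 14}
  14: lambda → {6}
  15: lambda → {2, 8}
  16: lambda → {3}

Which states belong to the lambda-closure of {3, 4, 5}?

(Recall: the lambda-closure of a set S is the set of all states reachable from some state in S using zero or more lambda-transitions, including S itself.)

{2, 3, 4, 5, 6, 8, 9, 15, 16}

Start with {3, 4, 5}.
From 3 via lambda: add 6, 9, 16.
From 6 via lambda: add 15.
From 9 via lambda: add 2.
From 15 via lambda: add 8.
No new states can be added; the closed set is {2, 3, 4, 5, 6, 8, 9, 15, 16}.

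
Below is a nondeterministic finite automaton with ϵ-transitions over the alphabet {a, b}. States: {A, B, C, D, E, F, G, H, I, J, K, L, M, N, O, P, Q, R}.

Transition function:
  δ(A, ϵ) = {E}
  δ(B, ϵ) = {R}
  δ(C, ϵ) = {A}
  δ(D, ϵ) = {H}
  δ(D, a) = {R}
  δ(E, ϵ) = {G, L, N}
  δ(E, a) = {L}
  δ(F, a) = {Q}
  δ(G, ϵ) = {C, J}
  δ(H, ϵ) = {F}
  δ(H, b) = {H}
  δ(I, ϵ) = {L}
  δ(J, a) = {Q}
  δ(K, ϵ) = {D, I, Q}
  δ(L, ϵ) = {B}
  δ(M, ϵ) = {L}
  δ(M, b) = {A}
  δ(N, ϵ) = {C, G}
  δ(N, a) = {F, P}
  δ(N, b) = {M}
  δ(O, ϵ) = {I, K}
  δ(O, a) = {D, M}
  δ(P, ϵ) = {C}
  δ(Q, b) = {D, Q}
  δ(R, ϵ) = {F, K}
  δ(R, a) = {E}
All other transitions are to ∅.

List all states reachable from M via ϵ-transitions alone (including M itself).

{B, D, F, H, I, K, L, M, Q, R}

Start with {M}.
From M via ϵ: add L.
From L via ϵ: add B.
From B via ϵ: add R.
From R via ϵ: add F, K.
From K via ϵ: add D, I, Q.
From D via ϵ: add H.
No new states can be added; the closed set is {B, D, F, H, I, K, L, M, Q, R}.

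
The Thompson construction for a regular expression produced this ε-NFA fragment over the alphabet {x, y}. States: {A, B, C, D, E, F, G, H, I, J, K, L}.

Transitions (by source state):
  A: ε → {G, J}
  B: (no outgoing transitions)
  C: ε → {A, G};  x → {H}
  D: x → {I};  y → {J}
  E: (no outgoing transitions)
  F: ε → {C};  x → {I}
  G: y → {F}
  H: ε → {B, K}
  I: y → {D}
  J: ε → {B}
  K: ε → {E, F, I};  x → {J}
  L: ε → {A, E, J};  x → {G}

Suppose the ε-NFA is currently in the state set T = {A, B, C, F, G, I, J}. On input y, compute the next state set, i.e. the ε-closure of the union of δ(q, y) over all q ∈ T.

G on y → {F}.
I on y → {D}.
No y-transition from A, B, C, F, J.
Union after reading y: {D, F}.
Now take the ε-closure:
From F via ε: add C.
From C via ε: add A, G.
From A via ε: add J.
From J via ε: add B.
No new states can be added; the closed set is {A, B, C, D, F, G, J}.

{A, B, C, D, F, G, J}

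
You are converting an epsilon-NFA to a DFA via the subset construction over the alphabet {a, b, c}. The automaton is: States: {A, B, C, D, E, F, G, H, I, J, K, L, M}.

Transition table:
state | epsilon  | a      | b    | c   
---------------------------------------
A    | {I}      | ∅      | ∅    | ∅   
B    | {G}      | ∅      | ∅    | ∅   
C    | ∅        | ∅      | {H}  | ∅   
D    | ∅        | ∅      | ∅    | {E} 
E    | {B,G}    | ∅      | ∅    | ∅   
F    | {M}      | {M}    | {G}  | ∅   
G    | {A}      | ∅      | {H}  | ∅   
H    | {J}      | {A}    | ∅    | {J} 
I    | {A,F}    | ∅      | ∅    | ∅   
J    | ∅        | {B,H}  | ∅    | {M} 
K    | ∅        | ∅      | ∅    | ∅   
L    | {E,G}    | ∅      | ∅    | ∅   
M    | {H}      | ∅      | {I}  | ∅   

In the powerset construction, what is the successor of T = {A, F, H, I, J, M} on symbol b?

{A, F, G, H, I, J, M}

F on b → {G}.
M on b → {I}.
No b-transition from A, H, I, J.
Union after reading b: {G, I}.
Now take the epsilon-closure:
From G via epsilon: add A.
From I via epsilon: add F.
From F via epsilon: add M.
From M via epsilon: add H.
From H via epsilon: add J.
No new states can be added; the closed set is {A, F, G, H, I, J, M}.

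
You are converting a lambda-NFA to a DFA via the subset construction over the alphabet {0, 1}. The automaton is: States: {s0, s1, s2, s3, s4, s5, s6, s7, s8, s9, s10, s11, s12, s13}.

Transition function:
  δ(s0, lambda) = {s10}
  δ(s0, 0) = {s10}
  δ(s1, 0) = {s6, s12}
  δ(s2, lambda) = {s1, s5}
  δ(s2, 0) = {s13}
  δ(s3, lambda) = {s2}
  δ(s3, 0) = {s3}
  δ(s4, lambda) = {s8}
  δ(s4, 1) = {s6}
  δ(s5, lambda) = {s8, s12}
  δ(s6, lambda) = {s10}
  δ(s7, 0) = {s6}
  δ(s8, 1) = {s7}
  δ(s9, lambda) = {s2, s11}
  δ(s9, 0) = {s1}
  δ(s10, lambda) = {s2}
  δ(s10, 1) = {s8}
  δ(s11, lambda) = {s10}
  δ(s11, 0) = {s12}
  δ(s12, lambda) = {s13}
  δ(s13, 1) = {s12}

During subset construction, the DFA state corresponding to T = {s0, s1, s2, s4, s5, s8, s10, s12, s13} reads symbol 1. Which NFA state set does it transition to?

{s1, s2, s5, s6, s7, s8, s10, s12, s13}

s4 on 1 → {s6}.
s8 on 1 → {s7}.
s10 on 1 → {s8}.
s13 on 1 → {s12}.
No 1-transition from s0, s1, s2, s5, s12.
Union after reading 1: {s6, s7, s8, s12}.
Now take the lambda-closure:
From s6 via lambda: add s10.
From s12 via lambda: add s13.
From s10 via lambda: add s2.
From s2 via lambda: add s1, s5.
No new states can be added; the closed set is {s1, s2, s5, s6, s7, s8, s10, s12, s13}.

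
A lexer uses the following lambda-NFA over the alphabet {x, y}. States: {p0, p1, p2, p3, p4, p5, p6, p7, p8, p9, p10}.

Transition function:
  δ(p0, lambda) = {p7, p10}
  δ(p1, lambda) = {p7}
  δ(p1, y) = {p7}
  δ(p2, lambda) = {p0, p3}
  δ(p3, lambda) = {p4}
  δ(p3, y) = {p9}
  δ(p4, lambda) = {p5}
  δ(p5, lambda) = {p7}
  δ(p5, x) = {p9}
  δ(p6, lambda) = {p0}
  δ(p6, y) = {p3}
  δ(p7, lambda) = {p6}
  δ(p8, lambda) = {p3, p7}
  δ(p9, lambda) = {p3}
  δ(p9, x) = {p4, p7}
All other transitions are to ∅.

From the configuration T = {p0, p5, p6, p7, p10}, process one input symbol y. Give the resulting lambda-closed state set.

p6 on y → {p3}.
No y-transition from p0, p5, p7, p10.
Union after reading y: {p3}.
Now take the lambda-closure:
From p3 via lambda: add p4.
From p4 via lambda: add p5.
From p5 via lambda: add p7.
From p7 via lambda: add p6.
From p6 via lambda: add p0.
From p0 via lambda: add p10.
No new states can be added; the closed set is {p0, p3, p4, p5, p6, p7, p10}.

{p0, p3, p4, p5, p6, p7, p10}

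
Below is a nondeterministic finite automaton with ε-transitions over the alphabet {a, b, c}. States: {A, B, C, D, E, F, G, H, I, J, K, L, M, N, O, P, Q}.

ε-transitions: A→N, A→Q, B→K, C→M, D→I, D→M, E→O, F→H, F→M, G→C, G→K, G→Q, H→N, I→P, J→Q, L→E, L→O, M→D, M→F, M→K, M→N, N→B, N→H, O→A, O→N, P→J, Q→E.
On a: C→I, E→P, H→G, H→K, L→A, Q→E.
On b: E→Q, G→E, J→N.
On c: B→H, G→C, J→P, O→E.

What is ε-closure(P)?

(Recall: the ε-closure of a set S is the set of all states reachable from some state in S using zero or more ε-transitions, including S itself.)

Start with {P}.
From P via ε: add J.
From J via ε: add Q.
From Q via ε: add E.
From E via ε: add O.
From O via ε: add A, N.
From N via ε: add B, H.
From B via ε: add K.
No new states can be added; the closed set is {A, B, E, H, J, K, N, O, P, Q}.

{A, B, E, H, J, K, N, O, P, Q}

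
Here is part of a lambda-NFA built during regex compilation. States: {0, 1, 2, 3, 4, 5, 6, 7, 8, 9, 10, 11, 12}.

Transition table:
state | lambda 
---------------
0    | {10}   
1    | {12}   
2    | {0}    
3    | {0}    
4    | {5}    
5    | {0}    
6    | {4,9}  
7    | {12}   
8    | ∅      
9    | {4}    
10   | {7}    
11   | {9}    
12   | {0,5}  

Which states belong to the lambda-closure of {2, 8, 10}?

{0, 2, 5, 7, 8, 10, 12}

Start with {2, 8, 10}.
From 2 via lambda: add 0.
From 10 via lambda: add 7.
From 7 via lambda: add 12.
From 12 via lambda: add 5.
No new states can be added; the closed set is {0, 2, 5, 7, 8, 10, 12}.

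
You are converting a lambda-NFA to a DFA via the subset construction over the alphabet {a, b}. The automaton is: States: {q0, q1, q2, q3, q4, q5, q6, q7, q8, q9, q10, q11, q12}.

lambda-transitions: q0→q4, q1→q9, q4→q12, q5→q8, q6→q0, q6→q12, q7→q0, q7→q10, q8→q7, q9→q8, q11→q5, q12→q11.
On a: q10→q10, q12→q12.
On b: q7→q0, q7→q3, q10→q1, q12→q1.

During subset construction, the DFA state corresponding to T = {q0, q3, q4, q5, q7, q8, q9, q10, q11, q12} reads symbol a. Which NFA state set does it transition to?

{q0, q4, q5, q7, q8, q10, q11, q12}

q10 on a → {q10}.
q12 on a → {q12}.
No a-transition from q0, q3, q4, q5, q7, q8, q9, q11.
Union after reading a: {q10, q12}.
Now take the lambda-closure:
From q12 via lambda: add q11.
From q11 via lambda: add q5.
From q5 via lambda: add q8.
From q8 via lambda: add q7.
From q7 via lambda: add q0.
From q0 via lambda: add q4.
No new states can be added; the closed set is {q0, q4, q5, q7, q8, q10, q11, q12}.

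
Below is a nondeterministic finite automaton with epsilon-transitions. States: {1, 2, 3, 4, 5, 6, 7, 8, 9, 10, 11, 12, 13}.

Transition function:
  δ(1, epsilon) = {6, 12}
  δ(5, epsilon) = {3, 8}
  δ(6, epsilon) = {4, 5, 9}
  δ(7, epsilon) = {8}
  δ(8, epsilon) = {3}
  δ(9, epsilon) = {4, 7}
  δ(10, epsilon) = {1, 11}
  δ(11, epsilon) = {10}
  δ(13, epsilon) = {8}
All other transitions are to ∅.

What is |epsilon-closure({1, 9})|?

Start with {1, 9}.
From 1 via epsilon: add 6, 12.
From 9 via epsilon: add 4, 7.
From 6 via epsilon: add 5.
From 7 via epsilon: add 8.
From 5 via epsilon: add 3.
epsilon-closure = {1, 3, 4, 5, 6, 7, 8, 9, 12}, which has 9 states.

9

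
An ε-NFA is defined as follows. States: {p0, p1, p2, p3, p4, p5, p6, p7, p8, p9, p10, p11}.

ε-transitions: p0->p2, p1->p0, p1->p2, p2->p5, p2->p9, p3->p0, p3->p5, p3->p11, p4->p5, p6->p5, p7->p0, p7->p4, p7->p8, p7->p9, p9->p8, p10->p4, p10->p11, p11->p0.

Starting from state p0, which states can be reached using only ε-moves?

Start with {p0}.
From p0 via ε: add p2.
From p2 via ε: add p5, p9.
From p9 via ε: add p8.
No new states can be added; the closed set is {p0, p2, p5, p8, p9}.

{p0, p2, p5, p8, p9}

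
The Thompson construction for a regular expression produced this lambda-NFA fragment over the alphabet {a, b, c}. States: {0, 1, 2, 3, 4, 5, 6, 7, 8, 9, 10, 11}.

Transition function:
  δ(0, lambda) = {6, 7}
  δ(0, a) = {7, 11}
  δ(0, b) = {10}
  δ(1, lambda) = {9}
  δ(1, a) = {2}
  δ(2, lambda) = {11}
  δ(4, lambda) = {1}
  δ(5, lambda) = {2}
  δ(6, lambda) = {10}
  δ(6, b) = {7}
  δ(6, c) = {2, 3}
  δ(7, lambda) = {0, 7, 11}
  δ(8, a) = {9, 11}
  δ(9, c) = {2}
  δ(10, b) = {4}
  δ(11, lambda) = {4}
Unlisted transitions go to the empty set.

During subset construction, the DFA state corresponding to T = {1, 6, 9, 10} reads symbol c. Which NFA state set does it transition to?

6 on c → {2, 3}.
9 on c → {2}.
No c-transition from 1, 10.
Union after reading c: {2, 3}.
Now take the lambda-closure:
From 2 via lambda: add 11.
From 11 via lambda: add 4.
From 4 via lambda: add 1.
From 1 via lambda: add 9.
No new states can be added; the closed set is {1, 2, 3, 4, 9, 11}.

{1, 2, 3, 4, 9, 11}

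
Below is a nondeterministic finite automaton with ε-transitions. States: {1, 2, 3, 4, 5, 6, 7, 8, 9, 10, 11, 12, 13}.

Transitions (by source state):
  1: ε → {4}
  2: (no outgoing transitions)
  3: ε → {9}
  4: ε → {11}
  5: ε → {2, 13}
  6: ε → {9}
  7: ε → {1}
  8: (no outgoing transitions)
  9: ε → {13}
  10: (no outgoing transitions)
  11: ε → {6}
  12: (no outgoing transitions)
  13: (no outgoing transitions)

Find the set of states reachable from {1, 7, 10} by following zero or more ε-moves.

{1, 4, 6, 7, 9, 10, 11, 13}

Start with {1, 7, 10}.
From 1 via ε: add 4.
From 4 via ε: add 11.
From 11 via ε: add 6.
From 6 via ε: add 9.
From 9 via ε: add 13.
No new states can be added; the closed set is {1, 4, 6, 7, 9, 10, 11, 13}.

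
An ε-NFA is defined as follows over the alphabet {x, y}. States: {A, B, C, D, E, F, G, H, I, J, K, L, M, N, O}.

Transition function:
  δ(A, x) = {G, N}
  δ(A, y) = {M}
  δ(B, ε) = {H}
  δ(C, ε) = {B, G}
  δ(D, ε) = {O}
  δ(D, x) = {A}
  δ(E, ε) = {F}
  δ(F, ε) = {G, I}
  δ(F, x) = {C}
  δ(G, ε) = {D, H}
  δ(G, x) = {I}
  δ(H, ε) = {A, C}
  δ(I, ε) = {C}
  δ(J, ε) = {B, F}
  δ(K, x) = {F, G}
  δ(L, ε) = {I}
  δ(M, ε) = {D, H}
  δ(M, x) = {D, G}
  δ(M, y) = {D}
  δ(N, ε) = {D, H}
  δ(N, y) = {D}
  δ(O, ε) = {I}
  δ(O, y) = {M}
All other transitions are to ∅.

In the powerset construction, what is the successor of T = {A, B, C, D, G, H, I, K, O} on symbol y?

A on y → {M}.
O on y → {M}.
No y-transition from B, C, D, G, H, I, K.
Union after reading y: {M}.
Now take the ε-closure:
From M via ε: add D, H.
From D via ε: add O.
From H via ε: add A, C.
From C via ε: add B, G.
From O via ε: add I.
No new states can be added; the closed set is {A, B, C, D, G, H, I, M, O}.

{A, B, C, D, G, H, I, M, O}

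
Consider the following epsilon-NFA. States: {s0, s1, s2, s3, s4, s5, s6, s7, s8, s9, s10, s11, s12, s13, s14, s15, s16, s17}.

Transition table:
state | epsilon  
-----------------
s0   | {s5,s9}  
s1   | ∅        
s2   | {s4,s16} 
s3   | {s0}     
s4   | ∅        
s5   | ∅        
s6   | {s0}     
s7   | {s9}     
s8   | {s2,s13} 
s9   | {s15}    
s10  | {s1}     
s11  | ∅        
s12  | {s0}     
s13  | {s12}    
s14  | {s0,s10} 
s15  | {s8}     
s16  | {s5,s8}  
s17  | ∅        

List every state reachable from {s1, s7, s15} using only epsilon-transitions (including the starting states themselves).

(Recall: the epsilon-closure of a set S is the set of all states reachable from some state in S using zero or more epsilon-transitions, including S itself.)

{s0, s1, s2, s4, s5, s7, s8, s9, s12, s13, s15, s16}

Start with {s1, s7, s15}.
From s7 via epsilon: add s9.
From s15 via epsilon: add s8.
From s8 via epsilon: add s2, s13.
From s2 via epsilon: add s4, s16.
From s13 via epsilon: add s12.
From s12 via epsilon: add s0.
From s16 via epsilon: add s5.
No new states can be added; the closed set is {s0, s1, s2, s4, s5, s7, s8, s9, s12, s13, s15, s16}.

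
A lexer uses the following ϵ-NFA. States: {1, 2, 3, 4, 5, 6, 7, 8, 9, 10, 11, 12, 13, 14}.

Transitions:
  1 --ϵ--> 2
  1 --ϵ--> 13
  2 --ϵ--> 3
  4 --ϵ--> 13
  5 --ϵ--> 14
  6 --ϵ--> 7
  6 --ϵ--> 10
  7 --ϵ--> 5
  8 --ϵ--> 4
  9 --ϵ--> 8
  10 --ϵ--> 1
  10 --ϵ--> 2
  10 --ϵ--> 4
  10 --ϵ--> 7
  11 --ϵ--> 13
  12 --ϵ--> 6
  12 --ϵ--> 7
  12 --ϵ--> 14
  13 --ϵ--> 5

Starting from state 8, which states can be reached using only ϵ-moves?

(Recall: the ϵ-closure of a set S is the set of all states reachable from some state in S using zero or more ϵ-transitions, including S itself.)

Start with {8}.
From 8 via ϵ: add 4.
From 4 via ϵ: add 13.
From 13 via ϵ: add 5.
From 5 via ϵ: add 14.
No new states can be added; the closed set is {4, 5, 8, 13, 14}.

{4, 5, 8, 13, 14}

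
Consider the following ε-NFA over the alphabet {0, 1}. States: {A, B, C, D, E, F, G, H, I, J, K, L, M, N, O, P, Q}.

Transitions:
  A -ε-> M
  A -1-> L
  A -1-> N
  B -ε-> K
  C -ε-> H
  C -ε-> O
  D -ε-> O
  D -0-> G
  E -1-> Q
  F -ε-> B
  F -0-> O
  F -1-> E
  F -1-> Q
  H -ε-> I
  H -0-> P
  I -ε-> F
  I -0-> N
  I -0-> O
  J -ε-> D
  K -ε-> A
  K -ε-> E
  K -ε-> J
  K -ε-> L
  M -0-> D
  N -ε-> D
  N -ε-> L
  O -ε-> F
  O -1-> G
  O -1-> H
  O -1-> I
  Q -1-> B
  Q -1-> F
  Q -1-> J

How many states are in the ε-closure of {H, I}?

12

Start with {H, I}.
From I via ε: add F.
From F via ε: add B.
From B via ε: add K.
From K via ε: add A, E, J, L.
From A via ε: add M.
From J via ε: add D.
From D via ε: add O.
ε-closure = {A, B, D, E, F, H, I, J, K, L, M, O}, which has 12 states.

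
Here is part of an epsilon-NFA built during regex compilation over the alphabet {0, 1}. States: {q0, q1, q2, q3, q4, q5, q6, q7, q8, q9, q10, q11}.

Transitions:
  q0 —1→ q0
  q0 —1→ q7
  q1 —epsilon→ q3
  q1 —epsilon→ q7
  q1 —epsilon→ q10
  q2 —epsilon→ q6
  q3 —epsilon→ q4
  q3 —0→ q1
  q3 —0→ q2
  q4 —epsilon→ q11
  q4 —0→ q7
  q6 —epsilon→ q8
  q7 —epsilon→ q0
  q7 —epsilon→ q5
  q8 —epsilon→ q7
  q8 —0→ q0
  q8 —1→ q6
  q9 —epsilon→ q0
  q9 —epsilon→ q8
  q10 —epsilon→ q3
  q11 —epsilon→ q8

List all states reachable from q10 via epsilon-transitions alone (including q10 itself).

Start with {q10}.
From q10 via epsilon: add q3.
From q3 via epsilon: add q4.
From q4 via epsilon: add q11.
From q11 via epsilon: add q8.
From q8 via epsilon: add q7.
From q7 via epsilon: add q0, q5.
No new states can be added; the closed set is {q0, q3, q4, q5, q7, q8, q10, q11}.

{q0, q3, q4, q5, q7, q8, q10, q11}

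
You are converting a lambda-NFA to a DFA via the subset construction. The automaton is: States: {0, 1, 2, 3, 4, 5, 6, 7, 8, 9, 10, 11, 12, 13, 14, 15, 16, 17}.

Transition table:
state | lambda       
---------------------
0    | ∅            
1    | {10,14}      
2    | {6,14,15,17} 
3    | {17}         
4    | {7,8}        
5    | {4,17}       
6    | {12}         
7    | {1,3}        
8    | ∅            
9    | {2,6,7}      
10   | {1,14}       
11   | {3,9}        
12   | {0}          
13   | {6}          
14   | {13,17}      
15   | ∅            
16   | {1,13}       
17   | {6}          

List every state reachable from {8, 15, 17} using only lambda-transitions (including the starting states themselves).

Start with {8, 15, 17}.
From 17 via lambda: add 6.
From 6 via lambda: add 12.
From 12 via lambda: add 0.
No new states can be added; the closed set is {0, 6, 8, 12, 15, 17}.

{0, 6, 8, 12, 15, 17}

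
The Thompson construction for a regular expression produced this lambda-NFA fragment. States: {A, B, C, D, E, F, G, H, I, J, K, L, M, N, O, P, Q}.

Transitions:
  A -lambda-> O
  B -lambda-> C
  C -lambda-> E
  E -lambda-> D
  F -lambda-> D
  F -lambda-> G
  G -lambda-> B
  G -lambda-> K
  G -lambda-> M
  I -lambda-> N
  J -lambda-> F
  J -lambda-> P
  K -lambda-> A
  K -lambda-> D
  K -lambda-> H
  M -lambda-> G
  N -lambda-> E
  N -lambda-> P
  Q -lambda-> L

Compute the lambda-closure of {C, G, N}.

Start with {C, G, N}.
From C via lambda: add E.
From G via lambda: add B, K, M.
From N via lambda: add P.
From E via lambda: add D.
From K via lambda: add A, H.
From A via lambda: add O.
No new states can be added; the closed set is {A, B, C, D, E, G, H, K, M, N, O, P}.

{A, B, C, D, E, G, H, K, M, N, O, P}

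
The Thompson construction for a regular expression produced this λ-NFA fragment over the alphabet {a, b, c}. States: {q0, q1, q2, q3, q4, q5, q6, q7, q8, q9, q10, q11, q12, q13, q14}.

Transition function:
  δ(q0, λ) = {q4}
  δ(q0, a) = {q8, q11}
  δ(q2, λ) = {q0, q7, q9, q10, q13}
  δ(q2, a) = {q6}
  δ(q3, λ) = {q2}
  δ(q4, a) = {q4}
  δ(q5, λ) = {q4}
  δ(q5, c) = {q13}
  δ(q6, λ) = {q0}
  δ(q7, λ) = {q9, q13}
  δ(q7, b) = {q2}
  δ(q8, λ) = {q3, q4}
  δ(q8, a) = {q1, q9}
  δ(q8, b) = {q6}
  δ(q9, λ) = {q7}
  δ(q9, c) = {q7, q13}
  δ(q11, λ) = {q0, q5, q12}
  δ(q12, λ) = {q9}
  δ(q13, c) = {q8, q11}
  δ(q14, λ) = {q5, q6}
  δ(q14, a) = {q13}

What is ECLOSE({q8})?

Start with {q8}.
From q8 via λ: add q3, q4.
From q3 via λ: add q2.
From q2 via λ: add q0, q7, q9, q10, q13.
No new states can be added; the closed set is {q0, q2, q3, q4, q7, q8, q9, q10, q13}.

{q0, q2, q3, q4, q7, q8, q9, q10, q13}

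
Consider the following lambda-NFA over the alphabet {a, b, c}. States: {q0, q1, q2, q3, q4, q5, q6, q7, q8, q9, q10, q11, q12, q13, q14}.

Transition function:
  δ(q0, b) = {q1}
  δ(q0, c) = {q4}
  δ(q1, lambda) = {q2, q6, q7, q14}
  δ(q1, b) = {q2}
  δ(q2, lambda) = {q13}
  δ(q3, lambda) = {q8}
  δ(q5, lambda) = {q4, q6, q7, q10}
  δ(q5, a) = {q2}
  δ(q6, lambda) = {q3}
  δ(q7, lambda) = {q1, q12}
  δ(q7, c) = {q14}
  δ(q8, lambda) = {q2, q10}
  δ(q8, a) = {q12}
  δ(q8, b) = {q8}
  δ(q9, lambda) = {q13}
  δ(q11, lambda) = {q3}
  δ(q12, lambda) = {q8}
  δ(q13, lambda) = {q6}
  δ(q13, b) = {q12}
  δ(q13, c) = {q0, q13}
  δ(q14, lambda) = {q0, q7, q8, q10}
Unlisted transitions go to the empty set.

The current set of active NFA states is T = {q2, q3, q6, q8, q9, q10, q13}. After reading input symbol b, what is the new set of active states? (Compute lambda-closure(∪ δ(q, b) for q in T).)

q8 on b → {q8}.
q13 on b → {q12}.
No b-transition from q2, q3, q6, q9, q10.
Union after reading b: {q8, q12}.
Now take the lambda-closure:
From q8 via lambda: add q2, q10.
From q2 via lambda: add q13.
From q13 via lambda: add q6.
From q6 via lambda: add q3.
No new states can be added; the closed set is {q2, q3, q6, q8, q10, q12, q13}.

{q2, q3, q6, q8, q10, q12, q13}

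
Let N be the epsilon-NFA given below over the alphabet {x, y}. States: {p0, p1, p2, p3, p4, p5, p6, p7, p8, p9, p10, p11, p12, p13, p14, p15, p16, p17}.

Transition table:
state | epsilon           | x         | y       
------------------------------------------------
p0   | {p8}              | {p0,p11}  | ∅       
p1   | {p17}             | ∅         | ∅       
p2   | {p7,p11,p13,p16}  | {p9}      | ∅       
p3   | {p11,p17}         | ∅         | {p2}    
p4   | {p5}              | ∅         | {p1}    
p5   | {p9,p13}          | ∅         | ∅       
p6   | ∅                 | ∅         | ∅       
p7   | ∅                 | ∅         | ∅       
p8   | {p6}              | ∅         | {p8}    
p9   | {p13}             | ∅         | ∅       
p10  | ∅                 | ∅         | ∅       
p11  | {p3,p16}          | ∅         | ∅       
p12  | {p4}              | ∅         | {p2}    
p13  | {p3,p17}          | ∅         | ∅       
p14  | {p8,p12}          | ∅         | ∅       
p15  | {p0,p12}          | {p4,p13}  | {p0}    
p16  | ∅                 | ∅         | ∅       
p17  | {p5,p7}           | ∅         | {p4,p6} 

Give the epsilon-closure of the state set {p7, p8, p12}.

Start with {p7, p8, p12}.
From p8 via epsilon: add p6.
From p12 via epsilon: add p4.
From p4 via epsilon: add p5.
From p5 via epsilon: add p9, p13.
From p13 via epsilon: add p3, p17.
From p3 via epsilon: add p11.
From p11 via epsilon: add p16.
No new states can be added; the closed set is {p3, p4, p5, p6, p7, p8, p9, p11, p12, p13, p16, p17}.

{p3, p4, p5, p6, p7, p8, p9, p11, p12, p13, p16, p17}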